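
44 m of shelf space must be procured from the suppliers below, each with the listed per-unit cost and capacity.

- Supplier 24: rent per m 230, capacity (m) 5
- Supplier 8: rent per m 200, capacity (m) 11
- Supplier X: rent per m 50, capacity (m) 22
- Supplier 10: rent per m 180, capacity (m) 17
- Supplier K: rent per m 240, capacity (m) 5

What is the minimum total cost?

5160

Use suppliers in increasing cost order.
Supplier X (50): use full 22 ; 22 m to go.
Supplier 10 at 180: take all 17 m ; 5 still needed.
Supplier 8 (200): take the remaining 5 ; done.
Supplier 24, Supplier K: unused.
Cost = 22×50 + 17×180 + 5×200 = 5160.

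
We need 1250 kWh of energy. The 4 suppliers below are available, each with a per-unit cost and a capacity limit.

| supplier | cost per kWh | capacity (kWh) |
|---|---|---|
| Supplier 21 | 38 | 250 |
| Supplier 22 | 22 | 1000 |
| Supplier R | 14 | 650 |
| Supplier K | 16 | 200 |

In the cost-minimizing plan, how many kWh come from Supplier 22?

Cheapest first:
Take 650 from Supplier R at 14 ; need 600 more.
Take 200 from Supplier K at 16 ; need 400 more.
Supplier 22 (22): take the remaining 400 ; done.
Supplier 21: unused.

400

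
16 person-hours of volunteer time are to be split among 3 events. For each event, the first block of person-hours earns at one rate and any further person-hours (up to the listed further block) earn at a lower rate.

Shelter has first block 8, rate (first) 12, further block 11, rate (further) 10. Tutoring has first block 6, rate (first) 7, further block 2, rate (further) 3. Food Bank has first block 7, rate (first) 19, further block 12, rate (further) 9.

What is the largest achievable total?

Treat each block as its own option and order by rate: Food Bank/T1 19 > Shelter/T1 12 > Shelter/T2 10 > Food Bank/T2 9 > Tutoring/T1 7 > Tutoring/T2 3.
Food Bank/T1 (19): +7 → 9 left.
Fill Shelter T1 block (8 at 12) → 1 left.
Shelter T2 at 10: only 1 left, fill 1.
Total = 19×7 + 12×8 + 10×1 = 239.

239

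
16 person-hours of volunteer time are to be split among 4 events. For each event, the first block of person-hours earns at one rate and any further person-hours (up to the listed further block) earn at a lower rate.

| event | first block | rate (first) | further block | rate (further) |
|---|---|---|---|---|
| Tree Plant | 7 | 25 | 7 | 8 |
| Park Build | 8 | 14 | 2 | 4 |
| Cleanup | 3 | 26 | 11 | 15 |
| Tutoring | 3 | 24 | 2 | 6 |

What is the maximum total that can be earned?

Rank every tier by rate: Cleanup/first 26 > Tree Plant/first 25 > Tutoring/first 24 > Cleanup/second 15 > Park Build/first 14 > Tree Plant/second 8 > Tutoring/second 6 > Park Build/second 4.
Cleanup first at 26: fill all 3 → 13 left.
Tree Plant/first (25): +7 → 6 left.
Tutoring first at 24: fill all 3 → 3 left.
Cleanup/second: +3 of 11 at 15; pool empty.
Total = 26×3 + 25×7 + 24×3 + 15×3 = 370.

370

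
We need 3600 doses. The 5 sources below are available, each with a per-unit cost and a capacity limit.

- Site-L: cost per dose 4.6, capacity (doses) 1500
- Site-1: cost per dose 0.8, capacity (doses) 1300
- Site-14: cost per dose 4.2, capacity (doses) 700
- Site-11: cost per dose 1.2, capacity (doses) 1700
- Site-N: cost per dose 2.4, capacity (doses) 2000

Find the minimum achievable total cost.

4520

Fill from the cheapest source first.
Site-1 (0.8): use full 1300 → 2300 doses to go.
Site-11 (1.2): use full 1700 → 600 doses to go.
Site-N (2.4): take the remaining 600 → done.
Site-14, Site-L: unused.
Cost = 1300×0.8 + 1700×1.2 + 600×2.4 = 4520.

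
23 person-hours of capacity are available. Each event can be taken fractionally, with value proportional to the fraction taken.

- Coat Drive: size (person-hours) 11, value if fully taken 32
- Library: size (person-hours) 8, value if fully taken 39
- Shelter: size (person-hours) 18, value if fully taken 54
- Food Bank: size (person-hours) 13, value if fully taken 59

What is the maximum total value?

104

Rank by value-to-size ratio: Library 39/8≈4.88, Food Bank 59/13≈4.54, Shelter 54/18≈3, Coat Drive 32/11≈2.91.
Library: take in full, 8 person-hours for value 39 ; 15 left.
All 13 person-hours of Food Bank fit (value 59) ; 2 remain.
2 person-hours left: a 2/18 share of Shelter gives 54×2/18 = 6.
Total value = 104.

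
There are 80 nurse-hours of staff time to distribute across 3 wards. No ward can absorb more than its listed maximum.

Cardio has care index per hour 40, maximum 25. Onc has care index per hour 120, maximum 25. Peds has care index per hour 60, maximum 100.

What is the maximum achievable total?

Rank by care index per hour: Onc 120 > Peds 60 > Cardio 40.
Give Onc 25 to hit its cap of 25 — 55 left.
Peds has room for 100 but only 55 remain, so it gets 55.
Total = 120×25 + 60×55 = 6300.

6300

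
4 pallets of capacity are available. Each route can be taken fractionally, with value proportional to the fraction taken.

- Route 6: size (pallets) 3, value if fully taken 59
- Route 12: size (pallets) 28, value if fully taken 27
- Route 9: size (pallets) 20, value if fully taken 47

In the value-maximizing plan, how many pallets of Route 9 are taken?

Rank by value-to-size ratio: Route 6 59/3≈19.7, Route 9 47/20≈2.35, Route 12 27/28≈0.964.
All 3 pallets of Route 6 fit (value 59) → 1 remain.
1 pallets left: a 1/20 share of Route 9 gives 47×1/20 = 2.35.

1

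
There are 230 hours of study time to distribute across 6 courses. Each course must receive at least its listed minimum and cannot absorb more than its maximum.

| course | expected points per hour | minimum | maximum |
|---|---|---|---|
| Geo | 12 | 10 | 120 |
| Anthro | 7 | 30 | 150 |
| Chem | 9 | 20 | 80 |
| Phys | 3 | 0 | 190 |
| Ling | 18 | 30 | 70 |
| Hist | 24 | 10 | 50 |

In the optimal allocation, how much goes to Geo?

Meeting every minimum uses 10+30+20+0+30+10 = 100 hours, leaving 130.
Order the courses by expected points per hour: Hist 24 > Ling 18 > Geo 12 > Chem 9 > Anthro 7 > Phys 3.
Hist takes 40 more to reach its cap of 50 — 90 left.
Ling takes 40 more to reach its cap of 70 — 50 left.
Geo has room for 110 more but only 50 remain, so it gets 60.

60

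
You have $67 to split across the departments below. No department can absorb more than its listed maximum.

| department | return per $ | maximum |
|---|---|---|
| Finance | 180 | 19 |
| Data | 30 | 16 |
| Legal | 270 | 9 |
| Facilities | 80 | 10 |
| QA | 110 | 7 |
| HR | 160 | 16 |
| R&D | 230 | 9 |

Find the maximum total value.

11810

Highest return per $ first: Legal 270 > R&D 230 > Finance 180 > HR 160 > QA 110 > Facilities 80 > Data 30.
Legal: +9 to 9 (cap) ; 58 left.
R&D: +9 to 9 (cap) ; 49 left.
Give Finance 19 to hit its cap of 19 ; 30 left.
HR takes 16 to reach its cap of 16 ; 14 left.
Give QA 7 to hit its cap of 7 ; 7 left.
Facilities: +7 (room for 10) → 7. Pool exhausted.
Total = 180×19 + 270×9 + 80×7 + 110×7 + 160×16 + 230×9 = 11810.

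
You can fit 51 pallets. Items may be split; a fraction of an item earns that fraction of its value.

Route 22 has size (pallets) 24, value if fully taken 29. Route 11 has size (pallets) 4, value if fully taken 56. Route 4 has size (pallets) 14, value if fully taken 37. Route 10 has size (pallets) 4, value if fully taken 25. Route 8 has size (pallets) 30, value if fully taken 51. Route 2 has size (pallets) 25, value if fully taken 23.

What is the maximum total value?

Rank by value-to-size ratio: Route 11 56/4≈14, Route 10 25/4≈6.25, Route 4 37/14≈2.64, Route 8 51/30≈1.7, Route 22 29/24≈1.21, Route 2 23/25≈0.92.
All 4 pallets of Route 11 fit (value 56) → 47 remain.
Route 10: take in full, 4 pallets for value 25 → 43 left.
Take all of Route 4 (14 pallets, value 37) → 29 pallets left.
Fill the last 29 pallets with part of Route 8: 29/30 of it earns 49.3.
Total value = 167.3.

167.3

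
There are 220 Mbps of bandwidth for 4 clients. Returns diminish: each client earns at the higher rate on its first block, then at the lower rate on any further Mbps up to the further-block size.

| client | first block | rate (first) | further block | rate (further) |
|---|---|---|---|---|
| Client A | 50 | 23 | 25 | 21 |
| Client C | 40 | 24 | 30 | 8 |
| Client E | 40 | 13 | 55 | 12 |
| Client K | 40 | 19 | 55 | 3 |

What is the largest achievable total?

4215

Order all 8 blocks by rate: Client C/T1 24 > Client A/T1 23 > Client A/T2 21 > Client K/T1 19 > Client E/T1 13 > Client E/T2 12 > Client C/T2 8 > Client K/T2 3.
Client C T1 at 24: fill all 40 ; 180 left.
Fill Client A T1 block (50 at 23) ; 130 left.
Fill Client A T2 block (25 at 21) ; 105 left.
Fill Client K T1 block (40 at 19) ; 65 left.
Client E/T1 (13): +40 ; 25 left.
25 remain; put them into Client E T2 at 12.
Total = 24×40 + 23×50 + 21×25 + 19×40 + 13×40 + 12×25 = 4215.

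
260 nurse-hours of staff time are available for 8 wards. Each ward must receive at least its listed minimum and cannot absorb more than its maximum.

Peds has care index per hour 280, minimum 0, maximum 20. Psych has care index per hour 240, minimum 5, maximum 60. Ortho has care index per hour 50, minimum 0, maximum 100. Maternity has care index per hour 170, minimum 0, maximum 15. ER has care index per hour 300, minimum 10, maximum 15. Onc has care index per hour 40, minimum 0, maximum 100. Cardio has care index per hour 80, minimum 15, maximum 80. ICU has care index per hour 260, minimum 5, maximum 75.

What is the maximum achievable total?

52550

Meeting every minimum uses 0+5+0+0+10+0+15+5 = 35 nurse-hours, leaving 225.
Highest care index per hour first: ER 300 > Peds 280 > ICU 260 > Psych 240 > Maternity 170 > Cardio 80 > Ortho 50 > Onc 40.
ER: +5 to 15 (cap) → 220 left.
Give Peds 20 more to hit its cap of 20 → 200 left.
Give ICU 70 more to hit its cap of 75 → 130 left.
Psych takes 55 more to reach its cap of 60 → 75 left.
Give Maternity 15 more to hit its cap of 15 → 60 left.
Cardio: +60 (room for 65) → 75. Pool exhausted.
Total = 280×20 + 240×60 + 170×15 + 300×15 + 80×75 + 260×75 = 52550.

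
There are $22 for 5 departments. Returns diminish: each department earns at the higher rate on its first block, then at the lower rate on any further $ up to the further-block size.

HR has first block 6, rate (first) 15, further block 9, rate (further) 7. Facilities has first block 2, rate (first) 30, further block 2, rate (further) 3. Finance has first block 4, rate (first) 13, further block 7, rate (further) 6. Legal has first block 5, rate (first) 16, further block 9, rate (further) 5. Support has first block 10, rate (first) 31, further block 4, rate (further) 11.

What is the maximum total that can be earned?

525

Treat each block as its own option and order by rate: Support/tier1 31 > Facilities/tier1 30 > Legal/tier1 16 > HR/tier1 15 > Finance/tier1 13 > Support/tier2 11 > HR/tier2 7 > Finance/tier2 6 > Legal/tier2 5 > Facilities/tier2 3.
Support tier1 at 31: fill all 10 — 12 left.
Fill Facilities tier1 block (2 at 30) — 10 left.
Fill Legal tier1 block (5 at 16) — 5 left.
5 remain; put them into HR tier1 at 15.
Total = 31×10 + 30×2 + 16×5 + 15×5 = 525.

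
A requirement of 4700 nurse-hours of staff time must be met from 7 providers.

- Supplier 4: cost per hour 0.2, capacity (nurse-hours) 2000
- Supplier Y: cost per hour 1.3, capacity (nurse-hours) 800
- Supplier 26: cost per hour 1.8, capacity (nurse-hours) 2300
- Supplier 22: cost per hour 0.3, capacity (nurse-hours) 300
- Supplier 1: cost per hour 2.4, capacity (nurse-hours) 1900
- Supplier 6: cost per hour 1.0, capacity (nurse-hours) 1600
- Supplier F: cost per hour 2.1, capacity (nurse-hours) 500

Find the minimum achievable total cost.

3130

Use providers in increasing cost order.
Supplier 4 at 0.2: take all 2000 nurse-hours → 2700 still needed.
Supplier 22 (0.3): use full 300 → 2400 nurse-hours to go.
Supplier 6 (1.0): use full 1600 → 800 nurse-hours to go.
Supplier Y at 1.3: take all 800 nurse-hours → 0 still needed.
Supplier 26, Supplier F, Supplier 1: unused.
Cost = 2000×0.2 + 300×0.3 + 1600×1.0 + 800×1.3 = 3130.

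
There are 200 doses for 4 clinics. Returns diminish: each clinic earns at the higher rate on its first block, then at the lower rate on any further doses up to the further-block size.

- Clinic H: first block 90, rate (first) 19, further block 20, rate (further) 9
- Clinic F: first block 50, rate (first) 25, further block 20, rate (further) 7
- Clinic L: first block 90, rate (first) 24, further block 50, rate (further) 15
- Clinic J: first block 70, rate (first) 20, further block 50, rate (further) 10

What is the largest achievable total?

4610

Treat each block as its own option and order by rate: Clinic F/tier1 25 > Clinic L/tier1 24 > Clinic J/tier1 20 > Clinic H/tier1 19 > Clinic L/tier2 15 > Clinic J/tier2 10 > Clinic H/tier2 9 > Clinic F/tier2 7.
Fill Clinic F tier1 block (50 at 25) — 150 left.
Clinic L/tier1 (24): +90 — 60 left.
60 remain; put them into Clinic J tier1 at 20.
Total = 25×50 + 24×90 + 20×60 = 4610.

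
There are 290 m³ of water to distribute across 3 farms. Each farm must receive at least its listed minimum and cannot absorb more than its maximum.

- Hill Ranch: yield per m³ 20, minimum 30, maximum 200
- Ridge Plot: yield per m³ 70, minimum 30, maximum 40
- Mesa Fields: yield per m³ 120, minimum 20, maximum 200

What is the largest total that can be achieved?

Meeting every minimum uses 30+30+20 = 80 m³, leaving 210.
Rank by yield per m³: Mesa Fields 120 > Ridge Plot 70 > Hill Ranch 20.
Mesa Fields: +180 to 200 (cap) ; 30 left.
Give Ridge Plot 10 more to hit its cap of 40 ; 20 left.
Hill Ranch has room for 170 more but only 20 remain, so it gets 50.
Total = 20×50 + 70×40 + 120×200 = 27800.

27800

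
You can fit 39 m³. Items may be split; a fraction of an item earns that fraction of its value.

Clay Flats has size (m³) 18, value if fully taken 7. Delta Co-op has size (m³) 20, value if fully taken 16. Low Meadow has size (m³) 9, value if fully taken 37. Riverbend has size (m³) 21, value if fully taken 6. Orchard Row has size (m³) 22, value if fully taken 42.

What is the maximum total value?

85.4

Sort by value density: Low Meadow 37/9≈4.11, Orchard Row 42/22≈1.91, Delta Co-op 16/20≈0.8, Clay Flats 7/18≈0.389, Riverbend 6/21≈0.286.
All 9 m³ of Low Meadow fit (value 37) ; 30 remain.
Take all of Orchard Row (22 m³, value 42) ; 8 m³ left.
Only 8 m³ remain; take 8/20 of Delta Co-op for value 16×8/20 = 6.4.
Total value = 85.4.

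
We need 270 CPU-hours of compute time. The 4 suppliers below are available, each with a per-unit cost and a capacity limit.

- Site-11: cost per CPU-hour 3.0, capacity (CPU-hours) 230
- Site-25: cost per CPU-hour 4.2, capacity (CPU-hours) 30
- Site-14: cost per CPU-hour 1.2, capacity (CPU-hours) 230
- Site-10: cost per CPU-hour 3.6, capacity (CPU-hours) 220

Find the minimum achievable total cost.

Fill from the cheapest supplier first.
Site-14 (1.2): use full 230 → 40 CPU-hours to go.
Site-11 (3.0): take the remaining 40 → done.
Site-10, Site-25: unused.
Cost = 230×1.2 + 40×3.0 = 396.

396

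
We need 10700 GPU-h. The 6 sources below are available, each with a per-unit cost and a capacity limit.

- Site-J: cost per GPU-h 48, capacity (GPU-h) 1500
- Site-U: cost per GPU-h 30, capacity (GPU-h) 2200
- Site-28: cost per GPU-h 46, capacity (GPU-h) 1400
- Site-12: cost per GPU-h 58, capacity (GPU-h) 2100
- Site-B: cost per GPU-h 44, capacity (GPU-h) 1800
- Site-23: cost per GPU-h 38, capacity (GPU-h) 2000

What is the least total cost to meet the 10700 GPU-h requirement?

462000

Fill from the cheapest source first.
Site-U at 30: take all 2200 GPU-h ; 8500 still needed.
Take 2000 from Site-23 at 38 ; need 6500 more.
Site-B (44): use full 1800 ; 4700 GPU-h to go.
Take 1400 from Site-28 at 46 ; need 3300 more.
Take 1500 from Site-J at 48 ; need 1800 more.
Take 1800 from Site-12 at 58 to finish.
Cost = 2200×30 + 2000×38 + 1800×44 + 1400×46 + 1500×48 + 1800×58 = 462000.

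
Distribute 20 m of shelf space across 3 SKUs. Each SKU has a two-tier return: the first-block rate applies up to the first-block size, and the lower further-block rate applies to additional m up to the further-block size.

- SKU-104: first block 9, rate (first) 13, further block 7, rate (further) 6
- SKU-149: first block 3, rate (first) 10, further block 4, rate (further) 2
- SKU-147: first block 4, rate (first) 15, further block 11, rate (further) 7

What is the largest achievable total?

235

Treat each block as its own option and order by rate: SKU-147/first 15 > SKU-104/first 13 > SKU-149/first 10 > SKU-147/second 7 > SKU-104/second 6 > SKU-149/second 2.
SKU-147/first (15): +4 → 16 left.
Fill SKU-104 first block (9 at 13) → 7 left.
SKU-149 first at 10: fill all 3 → 4 left.
SKU-147 second at 7: only 4 left, fill 4.
Total = 15×4 + 13×9 + 10×3 + 7×4 = 235.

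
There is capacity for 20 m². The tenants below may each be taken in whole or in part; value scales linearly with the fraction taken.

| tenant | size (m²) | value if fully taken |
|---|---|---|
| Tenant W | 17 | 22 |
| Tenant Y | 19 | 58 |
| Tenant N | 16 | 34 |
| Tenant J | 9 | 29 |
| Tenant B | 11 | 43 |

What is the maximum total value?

72

Best value per unit of size first: Tenant B 43/11≈3.91, Tenant J 29/9≈3.22, Tenant Y 58/19≈3.05, Tenant N 34/16≈2.12, Tenant W 22/17≈1.29.
Tenant B: take in full, 11 m² for value 43 → 9 left.
All 9 m² of Tenant J fit (value 29) → 0 remain.
Total value = 72.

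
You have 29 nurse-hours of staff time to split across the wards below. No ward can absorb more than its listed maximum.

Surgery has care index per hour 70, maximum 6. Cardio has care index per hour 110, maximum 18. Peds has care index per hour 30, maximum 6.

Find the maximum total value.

Rank by care index per hour: Cardio 110 > Surgery 70 > Peds 30.
Cardio takes 18 to reach its cap of 18 ; 11 left.
Surgery: +6 to 6 (cap) ; 5 left.
Only 5 left; Peds takes them to reach 5.
Total = 70×6 + 110×18 + 30×5 = 2550.

2550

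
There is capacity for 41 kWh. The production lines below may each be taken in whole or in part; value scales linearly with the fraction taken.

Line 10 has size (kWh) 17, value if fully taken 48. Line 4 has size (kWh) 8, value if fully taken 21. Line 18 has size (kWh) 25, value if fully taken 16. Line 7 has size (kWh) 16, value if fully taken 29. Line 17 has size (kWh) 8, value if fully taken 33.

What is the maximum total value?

Sort by value density: Line 17 33/8≈4.12, Line 10 48/17≈2.82, Line 4 21/8≈2.62, Line 7 29/16≈1.81, Line 18 16/25≈0.64.
All 8 kWh of Line 17 fit (value 33) → 33 remain.
Take all of Line 10 (17 kWh, value 48) → 16 kWh left.
All 8 kWh of Line 4 fit (value 21) → 8 remain.
Fill the last 8 kWh with part of Line 7: 8/16 of it earns 14.5.
Total value = 116.5.

116.5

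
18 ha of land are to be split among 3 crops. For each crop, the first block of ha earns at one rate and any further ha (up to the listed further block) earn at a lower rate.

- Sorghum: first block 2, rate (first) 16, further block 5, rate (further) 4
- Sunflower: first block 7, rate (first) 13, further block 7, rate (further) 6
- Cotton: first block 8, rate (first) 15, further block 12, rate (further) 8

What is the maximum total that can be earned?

251

Rank every tier by rate: Sorghum/first 16 > Cotton/first 15 > Sunflower/first 13 > Cotton/second 8 > Sunflower/second 6 > Sorghum/second 4.
Sorghum first at 16: fill all 2 ; 16 left.
Cotton/first (15): +8 ; 8 left.
Sunflower first at 13: fill all 7 ; 1 left.
Cotton second at 8: only 1 left, fill 1.
Total = 16×2 + 15×8 + 13×7 + 8×1 = 251.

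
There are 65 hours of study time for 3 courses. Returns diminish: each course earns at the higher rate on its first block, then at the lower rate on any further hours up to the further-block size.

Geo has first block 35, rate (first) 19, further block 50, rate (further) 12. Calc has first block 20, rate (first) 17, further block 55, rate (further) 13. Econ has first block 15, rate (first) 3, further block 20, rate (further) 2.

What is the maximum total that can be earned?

Order all 6 blocks by rate: Geo/T1 19 > Calc/T1 17 > Calc/T2 13 > Geo/T2 12 > Econ/T1 3 > Econ/T2 2.
Geo T1 at 19: fill all 35 — 30 left.
Calc T1 at 17: fill all 20 — 10 left.
Calc/T2: +10 of 55 at 13; pool empty.
Total = 19×35 + 17×20 + 13×10 = 1135.

1135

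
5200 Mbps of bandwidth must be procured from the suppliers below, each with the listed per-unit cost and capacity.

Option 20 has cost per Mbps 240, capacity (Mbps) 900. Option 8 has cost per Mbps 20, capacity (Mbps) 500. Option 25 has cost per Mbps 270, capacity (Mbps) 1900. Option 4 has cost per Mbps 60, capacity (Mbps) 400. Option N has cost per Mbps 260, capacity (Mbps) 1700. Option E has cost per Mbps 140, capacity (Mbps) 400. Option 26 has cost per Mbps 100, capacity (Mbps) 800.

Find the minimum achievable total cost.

963000

Fill from the cheapest supplier first.
Option 8 (20): use full 500 — 4700 Mbps to go.
Option 4 at 60: take all 400 Mbps — 4300 still needed.
Option 26 (100): use full 800 — 3500 Mbps to go.
Option E (140): use full 400 — 3100 Mbps to go.
Take 900 from Option 20 at 240 — need 2200 more.
Option N (260): use full 1700 — 500 Mbps to go.
Option 25 at 270: take 500 of its 1900 — requirement met.
Cost = 500×20 + 400×60 + 800×100 + 400×140 + 900×240 + 1700×260 + 500×270 = 963000.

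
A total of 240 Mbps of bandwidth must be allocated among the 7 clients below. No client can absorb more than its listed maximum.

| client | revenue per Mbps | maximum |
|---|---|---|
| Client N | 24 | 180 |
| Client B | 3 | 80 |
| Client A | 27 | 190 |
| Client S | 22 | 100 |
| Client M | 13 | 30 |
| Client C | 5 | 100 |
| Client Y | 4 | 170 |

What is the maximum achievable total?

Rank by revenue per Mbps: Client A 27 > Client N 24 > Client S 22 > Client M 13 > Client C 5 > Client Y 4 > Client B 3.
Client A takes 190 to reach its cap of 190 — 50 left.
Client N has room for 180 but only 50 remain, so it gets 50.
Total = 24×50 + 27×190 = 6330.

6330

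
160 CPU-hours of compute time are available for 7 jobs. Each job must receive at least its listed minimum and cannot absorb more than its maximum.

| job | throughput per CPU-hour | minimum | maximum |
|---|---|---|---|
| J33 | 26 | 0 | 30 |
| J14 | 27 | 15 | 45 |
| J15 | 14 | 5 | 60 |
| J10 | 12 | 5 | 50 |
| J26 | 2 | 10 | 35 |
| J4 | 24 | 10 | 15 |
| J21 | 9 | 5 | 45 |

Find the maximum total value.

Meeting every minimum uses 0+15+5+5+10+10+5 = 50 CPU-hours, leaving 110.
Rank by throughput per CPU-hour: J14 27 > J33 26 > J4 24 > J15 14 > J10 12 > J21 9 > J26 2.
Give J14 30 more to hit its cap of 45 ; 80 left.
Give J33 30 more to hit its cap of 30 ; 50 left.
Give J4 5 more to hit its cap of 15 ; 45 left.
Only 45 left; J15 takes them to reach 50.
Total = 26×30 + 27×45 + 14×50 + 12×5 + 2×10 + 24×15 + 9×5 = 3180.

3180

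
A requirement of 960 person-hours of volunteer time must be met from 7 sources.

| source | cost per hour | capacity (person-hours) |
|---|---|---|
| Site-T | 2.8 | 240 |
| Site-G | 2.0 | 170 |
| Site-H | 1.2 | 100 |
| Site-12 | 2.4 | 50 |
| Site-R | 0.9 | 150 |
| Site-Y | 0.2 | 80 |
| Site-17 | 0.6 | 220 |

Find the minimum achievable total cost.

Cheapest first:
Site-Y (0.2): use full 80 → 880 person-hours to go.
Site-17 at 0.6: take all 220 person-hours → 660 still needed.
Site-R at 0.9: take all 150 person-hours → 510 still needed.
Site-H (1.2): use full 100 → 410 person-hours to go.
Take 170 from Site-G at 2.0 → need 240 more.
Site-12 at 2.4: take all 50 person-hours → 190 still needed.
Site-T (2.8): take the remaining 190 → done.
Cost = 80×0.2 + 220×0.6 + 150×0.9 + 100×1.2 + 170×2.0 + 50×2.4 + 190×2.8 = 1395.

1395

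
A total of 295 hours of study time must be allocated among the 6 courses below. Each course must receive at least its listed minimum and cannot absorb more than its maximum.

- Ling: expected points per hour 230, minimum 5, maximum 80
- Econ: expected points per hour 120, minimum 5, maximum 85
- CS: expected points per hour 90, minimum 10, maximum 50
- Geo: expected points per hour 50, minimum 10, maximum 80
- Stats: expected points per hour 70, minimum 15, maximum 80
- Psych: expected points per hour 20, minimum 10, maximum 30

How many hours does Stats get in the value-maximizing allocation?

Meeting every minimum uses 5+5+10+10+15+10 = 55 hours, leaving 240.
Highest expected points per hour first: Ling 230 > Econ 120 > CS 90 > Stats 70 > Geo 50 > Psych 20.
Ling takes 75 more to reach its cap of 80 → 165 left.
Econ takes 80 more to reach its cap of 85 → 85 left.
CS: +40 to 50 (cap) → 45 left.
Only 45 left; Stats takes them to reach 60.

60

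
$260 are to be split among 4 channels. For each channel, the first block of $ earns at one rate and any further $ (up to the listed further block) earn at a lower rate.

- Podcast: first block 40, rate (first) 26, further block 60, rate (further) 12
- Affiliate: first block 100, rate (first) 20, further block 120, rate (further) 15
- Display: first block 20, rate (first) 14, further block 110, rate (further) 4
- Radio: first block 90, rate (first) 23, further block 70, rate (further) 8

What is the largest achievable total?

Order all 8 blocks by rate: Podcast/T1 26 > Radio/T1 23 > Affiliate/T1 20 > Affiliate/T2 15 > Display/T1 14 > Podcast/T2 12 > Radio/T2 8 > Display/T2 4.
Podcast T1 at 26: fill all 40 → 220 left.
Fill Radio T1 block (90 at 23) → 130 left.
Fill Affiliate T1 block (100 at 20) → 30 left.
30 remain; put them into Affiliate T2 at 15.
Total = 26×40 + 23×90 + 20×100 + 15×30 = 5560.

5560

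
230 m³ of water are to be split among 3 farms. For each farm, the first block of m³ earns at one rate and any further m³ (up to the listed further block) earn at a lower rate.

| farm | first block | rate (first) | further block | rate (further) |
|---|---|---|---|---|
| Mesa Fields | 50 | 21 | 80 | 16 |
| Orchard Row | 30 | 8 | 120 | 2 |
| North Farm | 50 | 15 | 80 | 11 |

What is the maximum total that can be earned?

3630

Rank every tier by rate: Mesa Fields/first 21 > Mesa Fields/second 16 > North Farm/first 15 > North Farm/second 11 > Orchard Row/first 8 > Orchard Row/second 2.
Mesa Fields/first (21): +50 → 180 left.
Mesa Fields/second (16): +80 → 100 left.
North Farm first at 15: fill all 50 → 50 left.
50 remain; put them into North Farm second at 11.
Total = 21×50 + 16×80 + 15×50 + 11×50 = 3630.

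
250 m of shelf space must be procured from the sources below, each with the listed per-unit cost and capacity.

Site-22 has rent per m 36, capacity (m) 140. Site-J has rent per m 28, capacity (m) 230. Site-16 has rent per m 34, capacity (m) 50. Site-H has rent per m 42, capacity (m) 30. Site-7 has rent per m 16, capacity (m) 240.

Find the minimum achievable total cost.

4120

Use sources in increasing cost order.
Site-7 at 16: take all 240 m ; 10 still needed.
Site-J (28): take the remaining 10 ; done.
Site-16, Site-22, Site-H: unused.
Cost = 240×16 + 10×28 = 4120.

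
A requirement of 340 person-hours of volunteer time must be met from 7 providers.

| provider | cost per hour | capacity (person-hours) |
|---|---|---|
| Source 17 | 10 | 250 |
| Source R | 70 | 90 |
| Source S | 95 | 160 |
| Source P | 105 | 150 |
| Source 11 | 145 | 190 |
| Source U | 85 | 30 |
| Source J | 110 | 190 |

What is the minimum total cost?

Cheapest first:
Take 250 from Source 17 at 10 → need 90 more.
Take 90 from Source R at 70 → need 0 more.
Source U, Source S, Source P, Source J, Source 11: unused.
Cost = 250×10 + 90×70 = 8800.

8800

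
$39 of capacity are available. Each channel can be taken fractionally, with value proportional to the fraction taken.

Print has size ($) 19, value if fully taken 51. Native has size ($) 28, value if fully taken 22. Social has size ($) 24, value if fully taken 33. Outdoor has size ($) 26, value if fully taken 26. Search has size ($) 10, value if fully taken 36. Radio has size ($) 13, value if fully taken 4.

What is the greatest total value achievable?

100.75

Sort by value density: Search 36/10≈3.6, Print 51/19≈2.68, Social 33/24≈1.38, Outdoor 26/26≈1, Native 22/28≈0.786, Radio 4/13≈0.308.
Take all of Search (10 $, value 36) — 29 $ left.
Take all of Print (19 $, value 51) — 10 $ left.
Only 10 $ remain; take 10/24 of Social for value 33×10/24 = 13.75.
Total value = 100.75.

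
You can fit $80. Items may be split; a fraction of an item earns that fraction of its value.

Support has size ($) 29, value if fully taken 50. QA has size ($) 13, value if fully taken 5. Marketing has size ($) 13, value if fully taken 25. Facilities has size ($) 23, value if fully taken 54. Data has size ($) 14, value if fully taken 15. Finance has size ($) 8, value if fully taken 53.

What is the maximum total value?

189.5

Sort by value density: Finance 53/8≈6.62, Facilities 54/23≈2.35, Marketing 25/13≈1.92, Support 50/29≈1.72, Data 15/14≈1.07, QA 5/13≈0.385.
All 8 $ of Finance fit (value 53) → 72 remain.
Facilities: take in full, 23 $ for value 54 → 49 left.
All 13 $ of Marketing fit (value 25) → 36 remain.
All 29 $ of Support fit (value 50) → 7 remain.
Fill the last 7 $ with part of Data: 7/14 of it earns 7.5.
Total value = 189.5.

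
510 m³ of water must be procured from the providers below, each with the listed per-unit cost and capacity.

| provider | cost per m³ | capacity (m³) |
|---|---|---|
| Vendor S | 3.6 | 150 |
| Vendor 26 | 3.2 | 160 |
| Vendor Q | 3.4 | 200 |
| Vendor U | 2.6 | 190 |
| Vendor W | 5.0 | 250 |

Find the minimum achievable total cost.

1550

Use providers in increasing cost order.
Vendor U (2.6): use full 190 → 320 m³ to go.
Vendor 26 at 3.2: take all 160 m³ → 160 still needed.
Take 160 from Vendor Q at 3.4 to finish.
Vendor S, Vendor W: unused.
Cost = 190×2.6 + 160×3.2 + 160×3.4 = 1550.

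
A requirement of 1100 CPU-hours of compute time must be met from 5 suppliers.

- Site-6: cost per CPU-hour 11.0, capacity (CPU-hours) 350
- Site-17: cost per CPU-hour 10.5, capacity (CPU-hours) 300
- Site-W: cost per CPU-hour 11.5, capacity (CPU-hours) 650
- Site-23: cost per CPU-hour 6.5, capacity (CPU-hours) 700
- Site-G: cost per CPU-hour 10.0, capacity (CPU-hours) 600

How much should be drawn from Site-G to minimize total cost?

Cheapest first:
Site-23 (6.5): use full 700 ; 400 CPU-hours to go.
Take 400 from Site-G at 10.0 to finish.
Site-17, Site-6, Site-W: unused.

400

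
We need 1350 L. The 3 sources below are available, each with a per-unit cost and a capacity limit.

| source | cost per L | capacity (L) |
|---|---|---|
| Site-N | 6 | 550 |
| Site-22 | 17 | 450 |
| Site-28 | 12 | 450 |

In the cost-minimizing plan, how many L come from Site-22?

Fill from the cheapest source first.
Site-N (6): use full 550 ; 800 L to go.
Site-28 (12): use full 450 ; 350 L to go.
Site-22 at 17: take 350 of its 450 ; requirement met.

350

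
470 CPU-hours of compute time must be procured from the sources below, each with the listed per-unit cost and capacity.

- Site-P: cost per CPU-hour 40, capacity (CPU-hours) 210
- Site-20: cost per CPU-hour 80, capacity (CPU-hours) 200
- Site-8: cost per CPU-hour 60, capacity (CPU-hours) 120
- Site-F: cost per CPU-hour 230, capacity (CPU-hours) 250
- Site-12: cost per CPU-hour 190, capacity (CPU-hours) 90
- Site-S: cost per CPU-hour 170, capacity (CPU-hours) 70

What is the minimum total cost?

Cheapest first:
Take 210 from Site-P at 40 — need 260 more.
Take 120 from Site-8 at 60 — need 140 more.
Site-20 (80): take the remaining 140 — done.
Site-S, Site-12, Site-F: unused.
Cost = 210×40 + 120×60 + 140×80 = 26800.

26800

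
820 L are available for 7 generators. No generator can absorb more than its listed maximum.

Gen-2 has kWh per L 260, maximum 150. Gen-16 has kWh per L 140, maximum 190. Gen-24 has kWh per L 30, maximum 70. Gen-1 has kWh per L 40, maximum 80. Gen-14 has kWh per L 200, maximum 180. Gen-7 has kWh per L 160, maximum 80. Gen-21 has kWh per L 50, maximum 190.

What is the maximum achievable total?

Rank by kWh per L: Gen-2 260 > Gen-14 200 > Gen-7 160 > Gen-16 140 > Gen-21 50 > Gen-1 40 > Gen-24 30.
Give Gen-2 150 to hit its cap of 150 — 670 left.
Gen-14 takes 180 to reach its cap of 180 — 490 left.
Gen-7: +80 to 80 (cap) — 410 left.
Gen-16: +190 to 190 (cap) — 220 left.
Gen-21: +190 to 190 (cap) — 30 left.
Gen-1: +30 (room for 80) → 30. Pool exhausted.
Total = 260×150 + 140×190 + 40×30 + 200×180 + 160×80 + 50×190 = 125100.

125100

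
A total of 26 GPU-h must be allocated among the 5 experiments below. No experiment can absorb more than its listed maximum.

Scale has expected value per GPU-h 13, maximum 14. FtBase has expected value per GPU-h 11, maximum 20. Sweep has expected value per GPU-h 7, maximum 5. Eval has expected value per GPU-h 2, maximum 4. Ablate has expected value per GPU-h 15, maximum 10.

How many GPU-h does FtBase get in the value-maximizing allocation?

Rank by expected value per GPU-h: Ablate 15 > Scale 13 > FtBase 11 > Sweep 7 > Eval 2.
Ablate takes 10 to reach its cap of 10 — 16 left.
Scale takes 14 to reach its cap of 14 — 2 left.
Only 2 left; FtBase takes them to reach 2.

2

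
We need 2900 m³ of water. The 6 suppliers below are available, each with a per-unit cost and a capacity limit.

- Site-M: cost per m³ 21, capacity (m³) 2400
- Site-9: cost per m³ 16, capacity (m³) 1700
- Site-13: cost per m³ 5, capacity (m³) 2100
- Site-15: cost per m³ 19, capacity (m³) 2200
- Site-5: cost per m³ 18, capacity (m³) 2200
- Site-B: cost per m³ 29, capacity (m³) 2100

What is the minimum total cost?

23300

Fill from the cheapest supplier first.
Take 2100 from Site-13 at 5 → need 800 more.
Site-9 at 16: take 800 of its 1700 → requirement met.
Site-5, Site-15, Site-M, Site-B: unused.
Cost = 2100×5 + 800×16 = 23300.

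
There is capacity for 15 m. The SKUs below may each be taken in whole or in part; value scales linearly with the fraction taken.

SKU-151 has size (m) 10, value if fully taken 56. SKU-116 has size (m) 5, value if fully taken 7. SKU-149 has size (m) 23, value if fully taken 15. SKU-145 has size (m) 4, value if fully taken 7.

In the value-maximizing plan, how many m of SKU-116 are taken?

1

Rank by value-to-size ratio: SKU-151 56/10≈5.6, SKU-145 7/4≈1.75, SKU-116 7/5≈1.4, SKU-149 15/23≈0.652.
Take all of SKU-151 (10 m, value 56) ; 5 m left.
Take all of SKU-145 (4 m, value 7) ; 1 m left.
Fill the last 1 m with part of SKU-116: 1/5 of it earns 1.4.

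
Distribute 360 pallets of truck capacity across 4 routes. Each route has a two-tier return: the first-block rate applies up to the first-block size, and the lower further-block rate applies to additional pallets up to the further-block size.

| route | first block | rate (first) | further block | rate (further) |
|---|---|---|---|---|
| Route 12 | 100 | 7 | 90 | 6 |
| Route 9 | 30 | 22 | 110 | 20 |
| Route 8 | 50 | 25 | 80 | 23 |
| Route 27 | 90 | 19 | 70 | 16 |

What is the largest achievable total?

7660

Treat each block as its own option and order by rate: Route 8/first 25 > Route 8/second 23 > Route 9/first 22 > Route 9/second 20 > Route 27/first 19 > Route 27/second 16 > Route 12/first 7 > Route 12/second 6.
Route 8 first at 25: fill all 50 → 310 left.
Route 8/second (23): +80 → 230 left.
Route 9/first (22): +30 → 200 left.
Fill Route 9 second block (110 at 20) → 90 left.
Fill Route 27 first block (90 at 19) → 0 left.
Total = 25×50 + 23×80 + 22×30 + 20×110 + 19×90 = 7660.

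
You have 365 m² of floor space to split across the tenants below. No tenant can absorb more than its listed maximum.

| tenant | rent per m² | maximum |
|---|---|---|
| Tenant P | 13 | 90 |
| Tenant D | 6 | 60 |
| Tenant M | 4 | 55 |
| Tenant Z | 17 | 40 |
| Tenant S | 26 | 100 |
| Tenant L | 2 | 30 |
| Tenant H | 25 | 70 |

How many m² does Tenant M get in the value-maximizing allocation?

5

Order the tenants by rent per m²: Tenant S 26 > Tenant H 25 > Tenant Z 17 > Tenant P 13 > Tenant D 6 > Tenant M 4 > Tenant L 2.
Tenant S: +100 to 100 (cap) — 265 left.
Tenant H takes 70 to reach its cap of 70 — 195 left.
Give Tenant Z 40 to hit its cap of 40 — 155 left.
Give Tenant P 90 to hit its cap of 90 — 65 left.
Tenant D: +60 to 60 (cap) — 5 left.
Only 5 left; Tenant M takes them to reach 5.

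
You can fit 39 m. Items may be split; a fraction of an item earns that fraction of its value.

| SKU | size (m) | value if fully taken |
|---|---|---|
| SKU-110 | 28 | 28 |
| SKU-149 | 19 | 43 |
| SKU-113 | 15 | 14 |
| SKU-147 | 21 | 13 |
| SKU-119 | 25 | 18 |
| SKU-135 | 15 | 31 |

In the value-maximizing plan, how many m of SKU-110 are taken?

5

Rank by value-to-size ratio: SKU-149 43/19≈2.26, SKU-135 31/15≈2.07, SKU-110 28/28≈1, SKU-113 14/15≈0.933, SKU-119 18/25≈0.72, SKU-147 13/21≈0.619.
All 19 m of SKU-149 fit (value 43) — 20 remain.
All 15 m of SKU-135 fit (value 31) — 5 remain.
Only 5 m remain; take 5/28 of SKU-110 for value 28×5/28 = 5.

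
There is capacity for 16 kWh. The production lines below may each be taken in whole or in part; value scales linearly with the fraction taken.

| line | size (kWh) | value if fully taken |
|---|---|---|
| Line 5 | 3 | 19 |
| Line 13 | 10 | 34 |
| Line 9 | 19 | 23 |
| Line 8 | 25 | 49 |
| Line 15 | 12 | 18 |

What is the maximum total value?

Sort by value density: Line 5 19/3≈6.33, Line 13 34/10≈3.4, Line 8 49/25≈1.96, Line 15 18/12≈1.5, Line 9 23/19≈1.21.
Line 5: take in full, 3 kWh for value 19 — 13 left.
Take all of Line 13 (10 kWh, value 34) — 3 kWh left.
Fill the last 3 kWh with part of Line 8: 3/25 of it earns 5.88.
Total value = 58.88.

58.88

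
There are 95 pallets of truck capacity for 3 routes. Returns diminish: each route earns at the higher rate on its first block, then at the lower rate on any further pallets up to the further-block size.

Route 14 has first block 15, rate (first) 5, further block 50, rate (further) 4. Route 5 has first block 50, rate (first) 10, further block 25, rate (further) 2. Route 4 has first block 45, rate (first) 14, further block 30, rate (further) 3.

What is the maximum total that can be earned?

1130

Treat each block as its own option and order by rate: Route 4/first 14 > Route 5/first 10 > Route 14/first 5 > Route 14/second 4 > Route 4/second 3 > Route 5/second 2.
Route 4 first at 14: fill all 45 — 50 left.
Fill Route 5 first block (50 at 10) — 0 left.
Total = 14×45 + 10×50 = 1130.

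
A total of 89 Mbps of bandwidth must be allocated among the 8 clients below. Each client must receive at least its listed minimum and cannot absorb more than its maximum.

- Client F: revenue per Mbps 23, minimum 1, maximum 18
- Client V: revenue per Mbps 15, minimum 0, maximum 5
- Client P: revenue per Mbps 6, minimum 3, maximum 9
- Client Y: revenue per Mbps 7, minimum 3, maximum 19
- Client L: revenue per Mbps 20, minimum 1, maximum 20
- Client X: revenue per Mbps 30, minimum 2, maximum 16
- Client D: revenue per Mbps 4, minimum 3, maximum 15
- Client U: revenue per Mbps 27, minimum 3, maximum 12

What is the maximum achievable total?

1807

Meeting every minimum uses 1+0+3+3+1+2+3+3 = 16 Mbps, leaving 73.
Order the clients by revenue per Mbps: Client X 30 > Client U 27 > Client F 23 > Client L 20 > Client V 15 > Client Y 7 > Client P 6 > Client D 4.
Give Client X 14 more to hit its cap of 16 ; 59 left.
Client U: +9 to 12 (cap) ; 50 left.
Client F takes 17 more to reach its cap of 18 ; 33 left.
Client L takes 19 more to reach its cap of 20 ; 14 left.
Give Client V 5 more to hit its cap of 5 ; 9 left.
Client Y has room for 16 more but only 9 remain, so it gets 12.
Total = 23×18 + 15×5 + 6×3 + 7×12 + 20×20 + 30×16 + 4×3 + 27×12 = 1807.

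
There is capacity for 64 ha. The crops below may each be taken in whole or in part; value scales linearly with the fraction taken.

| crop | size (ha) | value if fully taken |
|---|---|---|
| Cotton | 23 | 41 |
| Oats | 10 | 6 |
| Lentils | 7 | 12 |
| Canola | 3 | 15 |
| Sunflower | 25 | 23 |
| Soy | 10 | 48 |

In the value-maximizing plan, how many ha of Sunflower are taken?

Best value per unit of size first: Canola 15/3≈5, Soy 48/10≈4.8, Cotton 41/23≈1.78, Lentils 12/7≈1.71, Sunflower 23/25≈0.92, Oats 6/10≈0.6.
Take all of Canola (3 ha, value 15) ; 61 ha left.
Take all of Soy (10 ha, value 48) ; 51 ha left.
Take all of Cotton (23 ha, value 41) ; 28 ha left.
Take all of Lentils (7 ha, value 12) ; 21 ha left.
21 ha left: a 21/25 share of Sunflower gives 23×21/25 = 19.32.

21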